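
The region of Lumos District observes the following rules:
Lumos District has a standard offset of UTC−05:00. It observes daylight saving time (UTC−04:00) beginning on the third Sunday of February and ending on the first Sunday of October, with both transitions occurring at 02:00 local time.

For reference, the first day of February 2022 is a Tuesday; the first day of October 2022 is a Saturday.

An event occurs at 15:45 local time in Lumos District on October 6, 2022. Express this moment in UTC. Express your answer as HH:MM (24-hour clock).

20:45

1 February 2022 is a Tuesday, so the first Sunday is February 6 and the third is February 20.
1 October 2022 is a Saturday, so the first Sunday is October 2.
October 6, 2022 is outside the daylight-saving period (20 February – 2 October), so Lumos District is on standard time, UTC−05:00.
15:45 local + 5h = 20:45 UTC.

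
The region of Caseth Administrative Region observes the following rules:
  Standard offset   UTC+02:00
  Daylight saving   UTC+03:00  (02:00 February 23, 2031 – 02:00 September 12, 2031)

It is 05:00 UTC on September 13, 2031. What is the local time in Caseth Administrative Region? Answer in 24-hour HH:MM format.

07:00

At the standard offset (UTC+02:00), 05:00 UTC + 2h = 07:00 Caseth Administrative Region standard time.
The standard-time date in Caseth Administrative Region, September 13, 2031, is outside the daylight-saving period (23 February – 12 September), so Caseth Administrative Region is on standard time, UTC+02:00.
05:00 UTC + 2h = 07:00 local.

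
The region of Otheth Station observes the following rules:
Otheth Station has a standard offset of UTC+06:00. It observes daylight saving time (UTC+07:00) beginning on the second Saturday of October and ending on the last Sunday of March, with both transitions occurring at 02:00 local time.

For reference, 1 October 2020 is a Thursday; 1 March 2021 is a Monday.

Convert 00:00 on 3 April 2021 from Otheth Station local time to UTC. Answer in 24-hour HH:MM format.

1 October 2020 is a Thursday, so the first Saturday is October 3 and the second is October 10.
1 March 2021 is a Monday, so Sundays fall on 7, 14, 21, 28; the last is March 28.
3 April 2021 is outside the daylight-saving period (10 October 2020 – 28 March 2021), so Otheth Station is on standard time, UTC+06:00.
00:00 local − 6h = 18:00 UTC (rolling into the previous day, 2 April 2021).

18:00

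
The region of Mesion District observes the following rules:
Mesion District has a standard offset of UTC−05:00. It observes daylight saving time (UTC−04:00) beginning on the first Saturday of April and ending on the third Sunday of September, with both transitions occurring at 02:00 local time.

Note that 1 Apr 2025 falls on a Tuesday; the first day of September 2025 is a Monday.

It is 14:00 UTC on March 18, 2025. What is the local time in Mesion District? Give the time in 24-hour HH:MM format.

1 April 2025 is a Tuesday, so the first Saturday is April 5.
1 September 2025 is a Monday, so the first Sunday is September 7 and the third is September 21.
At the standard offset (UTC−05:00), 14:00 UTC − 5h = 09:00 Mesion District standard time.
The standard-time date in Mesion District, March 18, 2025, is outside the daylight-saving period (5 April – 21 September), so Mesion District is on standard time, UTC−05:00.
14:00 UTC − 5h = 09:00 local.

09:00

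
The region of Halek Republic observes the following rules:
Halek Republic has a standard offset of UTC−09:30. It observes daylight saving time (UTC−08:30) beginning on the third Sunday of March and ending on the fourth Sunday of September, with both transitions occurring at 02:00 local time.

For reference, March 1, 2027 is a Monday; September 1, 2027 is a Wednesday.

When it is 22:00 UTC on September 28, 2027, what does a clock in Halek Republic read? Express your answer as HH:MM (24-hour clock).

12:30

1 March 2027 is a Monday, so the first Sunday is March 7 and the third is March 21.
1 September 2027 is a Wednesday, so the first Sunday is September 5 and the fourth is September 26.
At the standard offset (UTC−09:30), 22:00 UTC − 9h30m = 12:30 Halek Republic standard time.
The standard-time date in Halek Republic, September 28, 2027, does not fall between 21 March and 26 September, so daylight saving is not in effect and Halek Republic is at UTC−09:30.
22:00 UTC − 9h30m = 12:30 local.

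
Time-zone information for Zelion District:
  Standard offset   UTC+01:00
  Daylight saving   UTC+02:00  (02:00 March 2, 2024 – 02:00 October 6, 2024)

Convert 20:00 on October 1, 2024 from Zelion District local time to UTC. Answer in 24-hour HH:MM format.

October 1, 2024 lies within the daylight-saving period (2 March – 6 October), so Zelion District is on daylight time, UTC+02:00.
20:00 local − 2h = 18:00 UTC.

18:00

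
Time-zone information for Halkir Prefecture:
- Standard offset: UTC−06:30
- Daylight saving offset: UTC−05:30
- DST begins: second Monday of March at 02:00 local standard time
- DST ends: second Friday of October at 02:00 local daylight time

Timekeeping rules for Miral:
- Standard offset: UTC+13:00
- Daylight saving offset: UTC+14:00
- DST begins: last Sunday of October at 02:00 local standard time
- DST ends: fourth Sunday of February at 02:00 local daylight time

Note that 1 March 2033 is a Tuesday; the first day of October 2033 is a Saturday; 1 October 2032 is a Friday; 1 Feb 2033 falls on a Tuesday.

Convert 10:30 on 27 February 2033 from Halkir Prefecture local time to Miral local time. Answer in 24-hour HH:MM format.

1 March 2033 is a Tuesday, so the first Monday is March 7 and the second is March 14.
1 October 2033 is a Saturday, so the first Friday is October 7 and the second is October 14.
27 February 2033 is outside the daylight-saving period (14 March – 14 October), so Halkir Prefecture is on standard time, UTC−06:30.
10:30 Halkir Prefecture + 6h30m = 17:00 UTC.
1 October 2032 is a Friday, so Sundays fall on 3, 10, 17, 24, 31; the last is October 31.
1 February 2033 is a Tuesday, so the first Sunday is February 6 and the fourth is February 27.
At the standard offset (UTC+13:00), 17:00 UTC + 13h = 06:00 Miral standard time (rolling into the next day, 28 February 2033).
Daylight saving runs 31 October 2032 – 27 February 2033; the standard-time date in Miral, 28 February 2033, is outside that window, so Miral is on standard time at UTC+13:00.
17:00 UTC + 13h = 06:00 Miral (rolling into the next day, 28 February 2033).

06:00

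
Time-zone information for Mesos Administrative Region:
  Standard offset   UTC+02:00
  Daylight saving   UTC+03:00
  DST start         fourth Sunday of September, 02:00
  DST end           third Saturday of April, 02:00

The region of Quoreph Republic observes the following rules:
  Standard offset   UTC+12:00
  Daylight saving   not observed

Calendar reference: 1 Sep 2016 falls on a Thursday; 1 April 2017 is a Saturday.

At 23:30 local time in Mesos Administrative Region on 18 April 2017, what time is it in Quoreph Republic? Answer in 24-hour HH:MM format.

1 September 2016 is a Thursday, so the first Sunday is September 4 and the fourth is September 25.
1 April 2017 is a Saturday, so the first Saturday is April 1 and the third is April 15.
18 April 2017 does not fall between 25 September 2016 and 15 April 2017, so daylight saving is not in effect and Mesos Administrative Region is at UTC+02:00.
23:30 Mesos Administrative Region − 2h = 21:30 UTC.
Quoreph Republic has no daylight saving, so its offset is UTC+12:00 year-round.
21:30 UTC + 12h = 09:30 Quoreph Republic (rolling into the next day, 19 April 2017).

09:30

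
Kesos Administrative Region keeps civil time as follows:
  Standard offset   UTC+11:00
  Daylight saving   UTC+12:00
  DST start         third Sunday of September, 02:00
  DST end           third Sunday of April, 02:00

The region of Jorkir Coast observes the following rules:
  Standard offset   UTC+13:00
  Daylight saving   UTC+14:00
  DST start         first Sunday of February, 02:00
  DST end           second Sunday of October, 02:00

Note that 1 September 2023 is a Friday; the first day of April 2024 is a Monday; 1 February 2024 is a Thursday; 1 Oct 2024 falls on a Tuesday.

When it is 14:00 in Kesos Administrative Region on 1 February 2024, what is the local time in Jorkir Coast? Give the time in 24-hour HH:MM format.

1 September 2023 is a Friday, so the first Sunday is September 3 and the third is September 17.
1 April 2024 is a Monday, so the first Sunday is April 7 and the third is April 21.
1 February 2024 lies within the daylight-saving period (17 September 2023 – 21 April 2024), so Kesos Administrative Region is on daylight time, UTC+12:00.
14:00 Kesos Administrative Region − 12h = 02:00 UTC.
1 February 2024 is a Thursday, so the first Sunday is February 4.
1 October 2024 is a Tuesday, so the first Sunday is October 6 and the second is October 13.
At the standard offset (UTC+13:00), 02:00 UTC + 13h = 15:00 Jorkir Coast standard time.
Daylight saving runs 4 February – 13 October; the standard-time date in Jorkir Coast, 1 February 2024, is outside that window, so Jorkir Coast is on standard time at UTC+13:00.
02:00 UTC + 13h = 15:00 Jorkir Coast.

15:00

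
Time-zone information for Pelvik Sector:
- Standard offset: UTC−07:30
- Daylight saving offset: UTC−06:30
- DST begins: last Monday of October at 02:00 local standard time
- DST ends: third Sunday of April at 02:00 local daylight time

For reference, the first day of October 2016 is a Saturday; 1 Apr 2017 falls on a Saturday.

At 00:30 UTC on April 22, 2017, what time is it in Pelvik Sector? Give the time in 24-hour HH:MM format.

1 October 2016 is a Saturday, so Mondays fall on 3, 10, 17, 24, 31; the last is October 31.
1 April 2017 is a Saturday, so the first Sunday is April 2 and the third is April 16.
At the standard offset (UTC−07:30), 00:30 UTC − 7h30m = 17:00 Pelvik Sector standard time (rolling into the previous day, 21 April 2017).
Daylight saving runs 31 October 2016 – 16 April 2017; the standard-time date in Pelvik Sector, April 21, 2017, is outside that window, so Pelvik Sector is on standard time at UTC−07:30.
00:30 UTC − 7h30m = 17:00 local (rolling into the previous day, 21 April 2017).

17:00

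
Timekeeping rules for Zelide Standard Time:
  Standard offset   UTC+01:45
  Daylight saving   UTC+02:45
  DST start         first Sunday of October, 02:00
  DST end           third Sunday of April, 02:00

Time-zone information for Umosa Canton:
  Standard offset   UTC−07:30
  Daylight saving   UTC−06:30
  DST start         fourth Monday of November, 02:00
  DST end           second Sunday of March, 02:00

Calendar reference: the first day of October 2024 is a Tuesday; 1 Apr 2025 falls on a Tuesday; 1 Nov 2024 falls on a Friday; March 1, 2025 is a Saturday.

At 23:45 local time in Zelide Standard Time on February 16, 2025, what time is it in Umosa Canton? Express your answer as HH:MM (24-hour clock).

14:30

1 October 2024 is a Tuesday, so the first Sunday is October 6.
1 April 2025 is a Tuesday, so the first Sunday is April 6 and the third is April 20.
Daylight saving runs 6 October 2024 – 20 April 2025; February 16, 2025 is inside that window, so Zelide Standard Time is at UTC+02:45.
23:45 Zelide Standard Time − 2h45m = 21:00 UTC.
1 November 2024 is a Friday, so the first Monday is November 4 and the fourth is November 25.
1 March 2025 is a Saturday, so the first Sunday is March 2 and the second is March 9.
At the standard offset (UTC−07:30), 21:00 UTC − 7h30m = 13:30 Umosa Canton standard time.
The standard-time date in Umosa Canton, February 16, 2025, lies within the daylight-saving period (25 November 2024 – 9 March 2025), so Umosa Canton is on daylight time, UTC−06:30.
21:00 UTC − 6h30m = 14:30 Umosa Canton.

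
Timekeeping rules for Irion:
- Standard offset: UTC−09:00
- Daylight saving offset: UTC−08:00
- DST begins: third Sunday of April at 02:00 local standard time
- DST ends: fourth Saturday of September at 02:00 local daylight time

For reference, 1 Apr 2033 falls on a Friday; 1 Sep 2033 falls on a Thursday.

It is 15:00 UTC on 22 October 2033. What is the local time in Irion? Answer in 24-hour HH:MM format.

1 April 2033 is a Friday, so the first Sunday is April 3 and the third is April 17.
1 September 2033 is a Thursday, so the first Saturday is September 3 and the fourth is September 24.
At the standard offset (UTC−09:00), 15:00 UTC − 9h = 06:00 Irion standard time.
The standard-time date in Irion, 22 October 2033, is outside the daylight-saving period (17 April – 24 September), so Irion is on standard time, UTC−09:00.
15:00 UTC − 9h = 06:00 local.

06:00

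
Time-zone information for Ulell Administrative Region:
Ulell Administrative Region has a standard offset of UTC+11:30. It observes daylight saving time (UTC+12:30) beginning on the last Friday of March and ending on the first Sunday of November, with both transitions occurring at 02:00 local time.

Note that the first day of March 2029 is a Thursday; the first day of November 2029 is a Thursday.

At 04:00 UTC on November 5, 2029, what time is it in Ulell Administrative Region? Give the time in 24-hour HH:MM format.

1 March 2029 is a Thursday, so Fridays fall on 2, 9, 16, 23, 30; the last is March 30.
1 November 2029 is a Thursday, so the first Sunday is November 4.
At the standard offset (UTC+11:30), 04:00 UTC + 11h30m = 15:30 Ulell Administrative Region standard time.
Daylight saving runs 30 March – 4 November; the standard-time date in Ulell Administrative Region, November 5, 2029, is outside that window, so Ulell Administrative Region is on standard time at UTC+11:30.
04:00 UTC + 11h30m = 15:30 local.

15:30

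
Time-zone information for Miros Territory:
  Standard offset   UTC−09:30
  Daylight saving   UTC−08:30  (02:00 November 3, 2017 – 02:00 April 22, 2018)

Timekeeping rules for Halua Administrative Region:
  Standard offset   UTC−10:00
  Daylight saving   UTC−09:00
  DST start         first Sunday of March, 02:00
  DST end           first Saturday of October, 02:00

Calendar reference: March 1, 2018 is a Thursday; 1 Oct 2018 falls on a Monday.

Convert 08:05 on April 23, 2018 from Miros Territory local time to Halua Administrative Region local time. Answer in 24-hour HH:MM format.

08:35

April 23, 2018 is outside the daylight-saving period (3 November 2017 – 22 April 2018), so Miros Territory is on standard time, UTC−09:30.
08:05 Miros Territory + 9h30m = 17:35 UTC.
1 March 2018 is a Thursday, so the first Sunday is March 4.
1 October 2018 is a Monday, so the first Saturday is October 6.
At the standard offset (UTC−10:00), 17:35 UTC − 10h = 07:35 Halua Administrative Region standard time.
Daylight saving runs 4 March – 6 October; the standard-time date in Halua Administrative Region, April 23, 2018, is inside that window, so Halua Administrative Region is at UTC−09:00.
17:35 UTC − 9h = 08:35 Halua Administrative Region.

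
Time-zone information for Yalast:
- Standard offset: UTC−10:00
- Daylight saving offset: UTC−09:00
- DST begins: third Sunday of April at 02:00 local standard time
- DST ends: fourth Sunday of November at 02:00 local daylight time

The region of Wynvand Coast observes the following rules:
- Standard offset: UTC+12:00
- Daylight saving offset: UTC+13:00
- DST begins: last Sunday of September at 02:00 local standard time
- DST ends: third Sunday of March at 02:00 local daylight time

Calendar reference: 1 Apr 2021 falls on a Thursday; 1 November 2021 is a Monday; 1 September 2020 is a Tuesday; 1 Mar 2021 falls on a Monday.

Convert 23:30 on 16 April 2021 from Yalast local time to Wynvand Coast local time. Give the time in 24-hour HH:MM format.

21:30

1 April 2021 is a Thursday, so the first Sunday is April 4 and the third is April 18.
1 November 2021 is a Monday, so the first Sunday is November 7 and the fourth is November 28.
16 April 2021 is outside the daylight-saving period (18 April – 28 November), so Yalast is on standard time, UTC−10:00.
23:30 Yalast + 10h = 09:30 UTC (rolling into the next day, 17 April 2021).
1 September 2020 is a Tuesday, so Sundays fall on 6, 13, 20, 27; the last is September 27.
1 March 2021 is a Monday, so the first Sunday is March 7 and the third is March 21.
At the standard offset (UTC+12:00), 09:30 UTC + 12h = 21:30 Wynvand Coast standard time.
The standard-time date in Wynvand Coast, 17 April 2021, does not fall between 27 September 2020 and 21 March 2021, so daylight saving is not in effect and Wynvand Coast is at UTC+12:00.
09:30 UTC + 12h = 21:30 Wynvand Coast.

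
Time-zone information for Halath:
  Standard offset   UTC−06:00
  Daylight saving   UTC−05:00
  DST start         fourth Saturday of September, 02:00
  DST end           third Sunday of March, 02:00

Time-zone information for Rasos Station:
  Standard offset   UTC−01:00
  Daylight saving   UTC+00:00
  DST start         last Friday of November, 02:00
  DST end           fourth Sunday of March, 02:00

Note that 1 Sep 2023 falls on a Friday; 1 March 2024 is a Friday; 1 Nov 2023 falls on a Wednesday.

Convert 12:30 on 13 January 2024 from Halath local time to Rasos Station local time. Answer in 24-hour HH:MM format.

17:30

1 September 2023 is a Friday, so the first Saturday is September 2 and the fourth is September 23.
1 March 2024 is a Friday, so the first Sunday is March 3 and the third is March 17.
13 January 2024 lies within the daylight-saving period (23 September 2023 – 17 March 2024), so Halath is on daylight time, UTC−05:00.
12:30 Halath + 5h = 17:30 UTC.
1 November 2023 is a Wednesday, so Fridays fall on 3, 10, 17, 24; the last is November 24.
1 March 2024 is a Friday, so the first Sunday is March 3 and the fourth is March 24.
At the standard offset (UTC−01:00), 17:30 UTC − 1h = 16:30 Rasos Station standard time.
The standard-time date in Rasos Station, 13 January 2024, falls between 24 November 2023 and 24 March 2024, so daylight saving is in effect and Rasos Station is at UTC+00:00.
17:30 UTC + 0h = 17:30 Rasos Station.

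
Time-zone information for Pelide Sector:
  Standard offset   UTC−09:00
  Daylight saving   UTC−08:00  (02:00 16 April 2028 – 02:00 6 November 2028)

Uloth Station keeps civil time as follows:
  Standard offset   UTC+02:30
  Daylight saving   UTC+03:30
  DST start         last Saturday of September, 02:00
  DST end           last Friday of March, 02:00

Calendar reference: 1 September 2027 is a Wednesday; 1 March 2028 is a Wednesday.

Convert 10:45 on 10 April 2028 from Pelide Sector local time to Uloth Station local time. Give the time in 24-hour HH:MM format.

22:15

Daylight saving runs 16 April – 6 November; 10 April 2028 is outside that window, so Pelide Sector is on standard time at UTC−09:00.
10:45 Pelide Sector + 9h = 19:45 UTC.
1 September 2027 is a Wednesday, so Saturdays fall on 4, 11, 18, 25; the last is September 25.
1 March 2028 is a Wednesday, so Fridays fall on 3, 10, 17, 24, 31; the last is March 31.
At the standard offset (UTC+02:30), 19:45 UTC + 2h30m = 22:15 Uloth Station standard time.
The standard-time date in Uloth Station, 10 April 2028, does not fall between 25 September 2027 and 31 March 2028, so daylight saving is not in effect and Uloth Station is at UTC+02:30.
19:45 UTC + 2h30m = 22:15 Uloth Station.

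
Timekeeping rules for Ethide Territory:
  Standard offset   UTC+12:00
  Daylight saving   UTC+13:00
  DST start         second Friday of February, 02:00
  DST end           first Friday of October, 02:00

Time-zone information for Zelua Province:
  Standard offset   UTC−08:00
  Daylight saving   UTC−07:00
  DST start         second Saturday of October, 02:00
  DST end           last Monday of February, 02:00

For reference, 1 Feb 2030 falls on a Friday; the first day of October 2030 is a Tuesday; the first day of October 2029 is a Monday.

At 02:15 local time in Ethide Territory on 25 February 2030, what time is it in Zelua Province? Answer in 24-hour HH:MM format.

1 February 2030 is a Friday, so the first Friday is February 1 and the second is February 8.
1 October 2030 is a Tuesday, so the first Friday is October 4.
25 February 2030 lies within the daylight-saving period (8 February – 4 October), so Ethide Territory is on daylight time, UTC+13:00.
02:15 Ethide Territory − 13h = 13:15 UTC (rolling into the previous day, 24 February 2030).
1 October 2029 is a Monday, so the first Saturday is October 6 and the second is October 13.
1 February 2030 is a Friday, so Mondays fall on 4, 11, 18, 25; the last is February 25.
At the standard offset (UTC−08:00), 13:15 UTC − 8h = 05:15 Zelua Province standard time.
The standard-time date in Zelua Province, 24 February 2030, lies within the daylight-saving period (13 October 2029 – 25 February 2030), so Zelua Province is on daylight time, UTC−07:00.
13:15 UTC − 7h = 06:15 Zelua Province.

06:15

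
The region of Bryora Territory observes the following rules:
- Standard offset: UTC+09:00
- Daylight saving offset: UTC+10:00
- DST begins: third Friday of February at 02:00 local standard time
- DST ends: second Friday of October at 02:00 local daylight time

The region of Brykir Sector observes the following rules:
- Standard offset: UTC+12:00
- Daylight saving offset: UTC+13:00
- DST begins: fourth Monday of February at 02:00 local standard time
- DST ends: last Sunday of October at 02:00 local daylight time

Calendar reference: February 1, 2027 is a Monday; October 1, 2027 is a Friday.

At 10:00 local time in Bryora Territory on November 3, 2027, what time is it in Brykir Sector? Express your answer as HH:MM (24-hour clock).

1 February 2027 is a Monday, so the first Friday is February 5 and the third is February 19.
1 October 2027 is a Friday, so the first Friday is October 1 and the second is October 8.
November 3, 2027 does not fall between 19 February and 8 October, so daylight saving is not in effect and Bryora Territory is at UTC+09:00.
10:00 Bryora Territory − 9h = 01:00 UTC.
1 February 2027 is a Monday, so the first Monday is February 1 and the fourth is February 22.
1 October 2027 is a Friday, so Sundays fall on 3, 10, 17, 24, 31; the last is October 31.
At the standard offset (UTC+12:00), 01:00 UTC + 12h = 13:00 Brykir Sector standard time.
The standard-time date in Brykir Sector, November 3, 2027, does not fall between 22 February and 31 October, so daylight saving is not in effect and Brykir Sector is at UTC+12:00.
01:00 UTC + 12h = 13:00 Brykir Sector.

13:00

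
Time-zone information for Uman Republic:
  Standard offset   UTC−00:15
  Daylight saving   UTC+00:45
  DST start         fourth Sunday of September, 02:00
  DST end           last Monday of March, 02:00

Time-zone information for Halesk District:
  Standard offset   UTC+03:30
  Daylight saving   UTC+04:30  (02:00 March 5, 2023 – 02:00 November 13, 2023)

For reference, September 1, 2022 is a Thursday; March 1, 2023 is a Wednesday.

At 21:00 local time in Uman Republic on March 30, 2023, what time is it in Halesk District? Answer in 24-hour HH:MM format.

1 September 2022 is a Thursday, so the first Sunday is September 4 and the fourth is September 25.
1 March 2023 is a Wednesday, so Mondays fall on 6, 13, 20, 27; the last is March 27.
March 30, 2023 does not fall between 25 September 2022 and 27 March 2023, so daylight saving is not in effect and Uman Republic is at UTC−00:15.
21:00 Uman Republic + 0h15m = 21:15 UTC.
At the standard offset (UTC+03:30), 21:15 UTC + 3h30m = 00:45 Halesk District standard time (rolling into the next day, 31 March 2023).
The standard-time date in Halesk District, March 31, 2023, lies within the daylight-saving period (5 March – 13 November), so Halesk District is on daylight time, UTC+04:30.
21:15 UTC + 4h30m = 01:45 Halesk District (rolling into the next day, 31 March 2023).

01:45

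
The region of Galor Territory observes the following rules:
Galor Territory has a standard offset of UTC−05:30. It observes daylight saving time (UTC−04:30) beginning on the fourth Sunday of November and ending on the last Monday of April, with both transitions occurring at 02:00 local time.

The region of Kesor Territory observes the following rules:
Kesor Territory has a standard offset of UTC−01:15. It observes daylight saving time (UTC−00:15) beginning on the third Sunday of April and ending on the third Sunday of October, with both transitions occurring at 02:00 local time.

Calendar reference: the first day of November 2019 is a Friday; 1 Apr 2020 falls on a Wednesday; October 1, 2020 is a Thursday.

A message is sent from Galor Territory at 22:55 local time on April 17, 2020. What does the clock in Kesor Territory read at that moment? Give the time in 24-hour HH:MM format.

1 November 2019 is a Friday, so the first Sunday is November 3 and the fourth is November 24.
1 April 2020 is a Wednesday, so Mondays fall on 6, 13, 20, 27; the last is April 27.
Daylight saving runs 24 November 2019 – 27 April 2020; April 17, 2020 is inside that window, so Galor Territory is at UTC−04:30.
22:55 Galor Territory + 4h30m = 03:25 UTC (rolling into the next day, 18 April 2020).
1 April 2020 is a Wednesday, so the first Sunday is April 5 and the third is April 19.
1 October 2020 is a Thursday, so the first Sunday is October 4 and the third is October 18.
At the standard offset (UTC−01:15), 03:25 UTC − 1h15m = 02:10 Kesor Territory standard time.
The standard-time date in Kesor Territory, April 18, 2020, is outside the daylight-saving period (19 April – 18 October), so Kesor Territory is on standard time, UTC−01:15.
03:25 UTC − 1h15m = 02:10 Kesor Territory.

02:10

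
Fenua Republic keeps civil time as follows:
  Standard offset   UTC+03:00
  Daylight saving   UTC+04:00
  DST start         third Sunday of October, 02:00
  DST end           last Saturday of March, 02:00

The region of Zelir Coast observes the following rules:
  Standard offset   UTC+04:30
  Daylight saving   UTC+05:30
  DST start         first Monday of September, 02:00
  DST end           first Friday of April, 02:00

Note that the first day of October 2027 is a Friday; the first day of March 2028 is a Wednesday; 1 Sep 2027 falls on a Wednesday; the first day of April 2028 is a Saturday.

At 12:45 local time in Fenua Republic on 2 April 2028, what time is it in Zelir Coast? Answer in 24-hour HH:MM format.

1 October 2027 is a Friday, so the first Sunday is October 3 and the third is October 17.
1 March 2028 is a Wednesday, so Saturdays fall on 4, 11, 18, 25; the last is March 25.
Daylight saving runs 17 October 2027 – 25 March 2028; 2 April 2028 is outside that window, so Fenua Republic is on standard time at UTC+03:00.
12:45 Fenua Republic − 3h = 09:45 UTC.
1 September 2027 is a Wednesday, so the first Monday is September 6.
1 April 2028 is a Saturday, so the first Friday is April 7.
At the standard offset (UTC+04:30), 09:45 UTC + 4h30m = 14:15 Zelir Coast standard time.
The standard-time date in Zelir Coast, 2 April 2028, falls between 6 September 2027 and 7 April 2028, so daylight saving is in effect and Zelir Coast is at UTC+05:30.
09:45 UTC + 5h30m = 15:15 Zelir Coast.

15:15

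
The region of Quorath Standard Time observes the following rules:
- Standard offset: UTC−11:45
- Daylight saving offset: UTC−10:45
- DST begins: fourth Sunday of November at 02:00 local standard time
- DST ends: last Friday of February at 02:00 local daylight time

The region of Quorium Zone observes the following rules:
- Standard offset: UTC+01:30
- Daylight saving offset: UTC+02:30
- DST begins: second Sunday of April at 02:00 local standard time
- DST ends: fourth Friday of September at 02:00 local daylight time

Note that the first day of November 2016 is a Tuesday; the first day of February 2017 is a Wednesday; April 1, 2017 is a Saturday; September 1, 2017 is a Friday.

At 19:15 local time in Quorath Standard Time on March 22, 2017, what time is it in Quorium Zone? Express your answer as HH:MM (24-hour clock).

1 November 2016 is a Tuesday, so the first Sunday is November 6 and the fourth is November 27.
1 February 2017 is a Wednesday, so Fridays fall on 3, 10, 17, 24; the last is February 24.
Daylight saving runs 27 November 2016 – 24 February 2017; March 22, 2017 is outside that window, so Quorath Standard Time is on standard time at UTC−11:45.
19:15 Quorath Standard Time + 11h45m = 07:00 UTC (rolling into the next day, 23 March 2017).
1 April 2017 is a Saturday, so the first Sunday is April 2 and the second is April 9.
1 September 2017 is a Friday, so the first Friday is September 1 and the fourth is September 22.
At the standard offset (UTC+01:30), 07:00 UTC + 1h30m = 08:30 Quorium Zone standard time.
The standard-time date in Quorium Zone, March 23, 2017, does not fall between 9 April and 22 September, so daylight saving is not in effect and Quorium Zone is at UTC+01:30.
07:00 UTC + 1h30m = 08:30 Quorium Zone.

08:30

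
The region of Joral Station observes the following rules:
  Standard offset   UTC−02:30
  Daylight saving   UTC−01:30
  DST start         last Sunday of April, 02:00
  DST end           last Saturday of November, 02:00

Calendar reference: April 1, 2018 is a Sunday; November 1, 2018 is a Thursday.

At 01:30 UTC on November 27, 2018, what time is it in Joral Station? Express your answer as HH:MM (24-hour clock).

23:00

1 April 2018 is a Sunday, so Sundays fall on 1, 8, 15, 22, 29; the last is April 29.
1 November 2018 is a Thursday, so Saturdays fall on 3, 10, 17, 24; the last is November 24.
At the standard offset (UTC−02:30), 01:30 UTC − 2h30m = 23:00 Joral Station standard time (rolling into the previous day, 26 November 2018).
The standard-time date in Joral Station, November 26, 2018, does not fall between 29 April and 24 November, so daylight saving is not in effect and Joral Station is at UTC−02:30.
01:30 UTC − 2h30m = 23:00 local (rolling into the previous day, 26 November 2018).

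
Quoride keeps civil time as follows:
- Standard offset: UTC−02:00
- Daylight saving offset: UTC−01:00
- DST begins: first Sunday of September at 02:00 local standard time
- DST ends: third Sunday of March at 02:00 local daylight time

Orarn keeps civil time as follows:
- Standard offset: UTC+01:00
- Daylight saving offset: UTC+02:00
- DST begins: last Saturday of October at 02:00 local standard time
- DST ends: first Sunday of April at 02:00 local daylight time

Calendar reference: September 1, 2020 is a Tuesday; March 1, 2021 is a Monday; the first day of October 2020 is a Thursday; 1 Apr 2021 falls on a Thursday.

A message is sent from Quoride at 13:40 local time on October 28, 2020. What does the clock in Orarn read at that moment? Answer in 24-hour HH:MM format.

1 September 2020 is a Tuesday, so the first Sunday is September 6.
1 March 2021 is a Monday, so the first Sunday is March 7 and the third is March 21.
October 28, 2020 lies within the daylight-saving period (6 September 2020 – 21 March 2021), so Quoride is on daylight time, UTC−01:00.
13:40 Quoride + 1h = 14:40 UTC.
1 October 2020 is a Thursday, so Saturdays fall on 3, 10, 17, 24, 31; the last is October 31.
1 April 2021 is a Thursday, so the first Sunday is April 4.
At the standard offset (UTC+01:00), 14:40 UTC + 1h = 15:40 Orarn standard time.
The standard-time date in Orarn, October 28, 2020, is outside the daylight-saving period (31 October 2020 – 4 April 2021), so Orarn is on standard time, UTC+01:00.
14:40 UTC + 1h = 15:40 Orarn.

15:40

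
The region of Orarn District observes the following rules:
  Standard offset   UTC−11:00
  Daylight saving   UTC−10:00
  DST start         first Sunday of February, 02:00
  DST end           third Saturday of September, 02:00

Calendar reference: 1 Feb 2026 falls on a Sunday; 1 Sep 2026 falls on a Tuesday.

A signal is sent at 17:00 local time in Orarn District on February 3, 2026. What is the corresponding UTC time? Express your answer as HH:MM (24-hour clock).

1 February 2026 is a Sunday, so the first Sunday is February 1.
1 September 2026 is a Tuesday, so the first Saturday is September 5 and the third is September 19.
February 3, 2026 lies within the daylight-saving period (1 February – 19 September), so Orarn District is on daylight time, UTC−10:00.
17:00 local + 10h = 03:00 UTC (rolling into the next day, 4 February 2026).

03:00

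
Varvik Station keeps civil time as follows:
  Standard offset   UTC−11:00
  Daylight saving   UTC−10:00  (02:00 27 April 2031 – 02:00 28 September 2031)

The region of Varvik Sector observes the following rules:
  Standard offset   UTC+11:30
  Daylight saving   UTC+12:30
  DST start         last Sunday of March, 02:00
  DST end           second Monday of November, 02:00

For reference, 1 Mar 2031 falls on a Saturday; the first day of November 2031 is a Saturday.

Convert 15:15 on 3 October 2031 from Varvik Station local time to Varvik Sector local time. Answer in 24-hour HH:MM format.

14:45

3 October 2031 does not fall between 27 April and 28 September, so daylight saving is not in effect and Varvik Station is at UTC−11:00.
15:15 Varvik Station + 11h = 02:15 UTC (rolling into the next day, 4 October 2031).
1 March 2031 is a Saturday, so Sundays fall on 2, 9, 16, 23, 30; the last is March 30.
1 November 2031 is a Saturday, so the first Monday is November 3 and the second is November 10.
At the standard offset (UTC+11:30), 02:15 UTC + 11h30m = 13:45 Varvik Sector standard time.
The standard-time date in Varvik Sector, 4 October 2031, falls between 30 March and 10 November, so daylight saving is in effect and Varvik Sector is at UTC+12:30.
02:15 UTC + 12h30m = 14:45 Varvik Sector.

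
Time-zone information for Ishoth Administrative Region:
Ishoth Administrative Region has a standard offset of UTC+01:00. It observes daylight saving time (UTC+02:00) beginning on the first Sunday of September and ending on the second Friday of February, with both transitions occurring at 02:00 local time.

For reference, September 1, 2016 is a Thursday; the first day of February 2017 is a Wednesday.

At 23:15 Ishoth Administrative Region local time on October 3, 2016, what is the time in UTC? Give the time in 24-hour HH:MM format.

21:15

1 September 2016 is a Thursday, so the first Sunday is September 4.
1 February 2017 is a Wednesday, so the first Friday is February 3 and the second is February 10.
Daylight saving runs 4 September 2016 – 10 February 2017; October 3, 2016 is inside that window, so Ishoth Administrative Region is at UTC+02:00.
23:15 local − 2h = 21:15 UTC.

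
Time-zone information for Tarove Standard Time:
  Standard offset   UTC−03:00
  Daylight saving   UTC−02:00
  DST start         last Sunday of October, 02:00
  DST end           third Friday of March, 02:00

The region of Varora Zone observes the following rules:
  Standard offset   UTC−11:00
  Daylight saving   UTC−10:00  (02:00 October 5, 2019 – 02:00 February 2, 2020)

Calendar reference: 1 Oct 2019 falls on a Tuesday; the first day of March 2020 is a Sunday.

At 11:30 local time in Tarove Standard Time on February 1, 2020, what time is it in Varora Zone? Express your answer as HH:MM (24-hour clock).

03:30

1 October 2019 is a Tuesday, so Sundays fall on 6, 13, 20, 27; the last is October 27.
1 March 2020 is a Sunday, so the first Friday is March 6 and the third is March 20.
February 1, 2020 falls between 27 October 2019 and 20 March 2020, so daylight saving is in effect and Tarove Standard Time is at UTC−02:00.
11:30 Tarove Standard Time + 2h = 13:30 UTC.
At the standard offset (UTC−11:00), 13:30 UTC − 11h = 02:30 Varora Zone standard time.
Daylight saving runs 5 October 2019 – 2 February 2020; the standard-time date in Varora Zone, February 1, 2020, is inside that window, so Varora Zone is at UTC−10:00.
13:30 UTC − 10h = 03:30 Varora Zone.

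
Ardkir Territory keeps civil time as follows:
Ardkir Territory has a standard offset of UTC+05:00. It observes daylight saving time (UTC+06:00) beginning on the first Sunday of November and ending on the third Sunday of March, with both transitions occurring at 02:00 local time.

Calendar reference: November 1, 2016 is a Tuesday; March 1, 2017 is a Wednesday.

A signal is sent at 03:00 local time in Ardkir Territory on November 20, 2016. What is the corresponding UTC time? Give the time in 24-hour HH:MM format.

21:00

1 November 2016 is a Tuesday, so the first Sunday is November 6.
1 March 2017 is a Wednesday, so the first Sunday is March 5 and the third is March 19.
November 20, 2016 falls between 6 November 2016 and 19 March 2017, so daylight saving is in effect and Ardkir Territory is at UTC+06:00.
03:00 local − 6h = 21:00 UTC (rolling into the previous day, 19 November 2016).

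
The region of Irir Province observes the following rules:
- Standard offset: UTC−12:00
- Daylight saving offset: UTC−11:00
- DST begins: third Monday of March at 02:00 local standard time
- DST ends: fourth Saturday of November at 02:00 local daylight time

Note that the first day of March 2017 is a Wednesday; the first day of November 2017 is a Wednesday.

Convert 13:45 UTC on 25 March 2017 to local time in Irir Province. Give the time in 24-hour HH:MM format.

1 March 2017 is a Wednesday, so the first Monday is March 6 and the third is March 20.
1 November 2017 is a Wednesday, so the first Saturday is November 4 and the fourth is November 25.
At the standard offset (UTC−12:00), 13:45 UTC − 12h = 01:45 Irir Province standard time.
The standard-time date in Irir Province, 25 March 2017, lies within the daylight-saving period (20 March – 25 November), so Irir Province is on daylight time, UTC−11:00.
13:45 UTC − 11h = 02:45 local.

02:45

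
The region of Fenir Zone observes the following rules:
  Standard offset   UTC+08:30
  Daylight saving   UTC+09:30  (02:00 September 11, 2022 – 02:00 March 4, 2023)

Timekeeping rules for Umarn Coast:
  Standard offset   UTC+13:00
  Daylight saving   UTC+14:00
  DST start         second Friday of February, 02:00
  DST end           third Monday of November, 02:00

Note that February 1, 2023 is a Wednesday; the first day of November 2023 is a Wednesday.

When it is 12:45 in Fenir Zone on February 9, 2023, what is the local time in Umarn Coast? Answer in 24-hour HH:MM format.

February 9, 2023 lies within the daylight-saving period (11 September 2022 – 4 March 2023), so Fenir Zone is on daylight time, UTC+09:30.
12:45 Fenir Zone − 9h30m = 03:15 UTC.
1 February 2023 is a Wednesday, so the first Friday is February 3 and the second is February 10.
1 November 2023 is a Wednesday, so the first Monday is November 6 and the third is November 20.
At the standard offset (UTC+13:00), 03:15 UTC + 13h = 16:15 Umarn Coast standard time.
The standard-time date in Umarn Coast, February 9, 2023, is outside the daylight-saving period (10 February – 20 November), so Umarn Coast is on standard time, UTC+13:00.
03:15 UTC + 13h = 16:15 Umarn Coast.

16:15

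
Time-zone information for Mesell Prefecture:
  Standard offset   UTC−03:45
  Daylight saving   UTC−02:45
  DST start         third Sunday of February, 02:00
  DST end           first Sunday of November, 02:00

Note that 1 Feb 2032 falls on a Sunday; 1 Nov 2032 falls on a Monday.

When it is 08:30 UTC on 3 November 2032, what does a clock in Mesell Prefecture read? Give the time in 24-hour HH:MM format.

1 February 2032 is a Sunday, so the first Sunday is February 1 and the third is February 15.
1 November 2032 is a Monday, so the first Sunday is November 7.
At the standard offset (UTC−03:45), 08:30 UTC − 3h45m = 04:45 Mesell Prefecture standard time.
The standard-time date in Mesell Prefecture, 3 November 2032, lies within the daylight-saving period (15 February – 7 November), so Mesell Prefecture is on daylight time, UTC−02:45.
08:30 UTC − 2h45m = 05:45 local.

05:45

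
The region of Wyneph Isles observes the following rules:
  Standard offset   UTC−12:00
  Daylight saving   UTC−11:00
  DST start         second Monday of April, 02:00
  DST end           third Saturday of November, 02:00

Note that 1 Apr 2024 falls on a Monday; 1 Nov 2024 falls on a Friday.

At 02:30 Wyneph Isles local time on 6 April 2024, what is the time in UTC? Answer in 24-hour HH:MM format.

1 April 2024 is a Monday, so the first Monday is April 1 and the second is April 8.
1 November 2024 is a Friday, so the first Saturday is November 2 and the third is November 16.
Daylight saving runs 8 April – 16 November; 6 April 2024 is outside that window, so Wyneph Isles is on standard time at UTC−12:00.
02:30 local + 12h = 14:30 UTC.

14:30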